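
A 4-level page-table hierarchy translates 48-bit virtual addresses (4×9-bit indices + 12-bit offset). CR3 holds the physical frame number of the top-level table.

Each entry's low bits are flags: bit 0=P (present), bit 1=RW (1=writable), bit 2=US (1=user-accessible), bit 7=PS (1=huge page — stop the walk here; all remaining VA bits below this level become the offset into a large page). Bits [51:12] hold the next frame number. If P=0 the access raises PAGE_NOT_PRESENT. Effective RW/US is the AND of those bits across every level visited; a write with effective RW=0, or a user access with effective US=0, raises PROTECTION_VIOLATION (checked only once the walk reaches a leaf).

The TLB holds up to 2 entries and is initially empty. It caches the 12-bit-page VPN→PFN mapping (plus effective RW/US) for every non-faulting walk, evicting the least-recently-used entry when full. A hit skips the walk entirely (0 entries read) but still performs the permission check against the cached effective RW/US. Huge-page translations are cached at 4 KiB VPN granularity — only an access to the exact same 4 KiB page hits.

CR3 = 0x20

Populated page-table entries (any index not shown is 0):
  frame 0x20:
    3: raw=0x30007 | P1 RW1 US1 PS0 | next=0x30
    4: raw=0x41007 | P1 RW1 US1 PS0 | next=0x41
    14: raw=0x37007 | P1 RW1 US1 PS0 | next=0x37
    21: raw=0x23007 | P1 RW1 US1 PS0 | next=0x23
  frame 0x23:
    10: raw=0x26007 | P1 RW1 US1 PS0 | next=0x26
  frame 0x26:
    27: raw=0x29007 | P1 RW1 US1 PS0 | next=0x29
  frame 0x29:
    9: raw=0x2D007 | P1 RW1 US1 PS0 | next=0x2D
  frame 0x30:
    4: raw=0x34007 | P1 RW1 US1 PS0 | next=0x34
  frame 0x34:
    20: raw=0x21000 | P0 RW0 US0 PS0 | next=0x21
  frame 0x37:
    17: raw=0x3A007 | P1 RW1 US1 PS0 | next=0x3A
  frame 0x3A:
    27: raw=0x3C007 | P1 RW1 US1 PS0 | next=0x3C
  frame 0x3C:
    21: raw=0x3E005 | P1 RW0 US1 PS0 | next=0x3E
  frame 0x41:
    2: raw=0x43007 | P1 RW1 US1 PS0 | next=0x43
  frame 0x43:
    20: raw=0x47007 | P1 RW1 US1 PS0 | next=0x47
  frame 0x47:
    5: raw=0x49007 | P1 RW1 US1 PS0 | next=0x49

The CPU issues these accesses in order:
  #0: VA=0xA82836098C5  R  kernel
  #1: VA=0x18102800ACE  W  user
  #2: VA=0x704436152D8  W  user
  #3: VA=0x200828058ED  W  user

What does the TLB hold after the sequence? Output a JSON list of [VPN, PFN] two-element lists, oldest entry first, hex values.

Walk each access:
#0 VA=0xA82836098C5 (r,kernel):
  lvl0: tbl 0x20, slot 21 ⇒ 0x23007 (P1/RW1/US1/PS0)
  lvl1: tbl 0x23, slot 10 ⇒ 0x26007 (P1/RW1/US1/PS0)
  lvl2: tbl 0x26, slot 27 ⇒ 0x29007 (P1/RW1/US1/PS0)
  lvl3: tbl 0x29, slot 9 ⇒ 0x2D007 (P1/RW1/US1/PS0)
  ⇒ phys 0x2D8C5  [4 reads]
#1 VA=0x18102800ACE (w,user):
  lvl0: tbl 0x20, slot 3 ⇒ 0x30007 (P1/RW1/US1/PS0)
  lvl1: tbl 0x30, slot 4 ⇒ 0x34007 (P1/RW1/US1/PS0)
  lvl2: tbl 0x34, slot 20 ⇒ 0x21000 (P0/RW0/US0/PS0)
  → PAGE_NOT_PRESENT  (3 entries read)
#2 VA=0x704436152D8 (w,user):
  lvl0: tbl 0x20, slot 14 ⇒ 0x37007 (P1/RW1/US1/PS0)
  lvl1: tbl 0x37, slot 17 ⇒ 0x3A007 (P1/RW1/US1/PS0)
  lvl2: tbl 0x3A, slot 27 ⇒ 0x3C007 (P1/RW1/US1/PS0)
  lvl3: tbl 0x3C, slot 21 ⇒ 0x3E005 (P1/RW0/US1/PS0)
  → PROTECTION_VIOLATION  (4 entries read)
#3 VA=0x200828058ED (w,user):
  lvl0: tbl 0x20, slot 4 ⇒ 0x41007 (P1/RW1/US1/PS0)
  lvl1: tbl 0x41, slot 2 ⇒ 0x43007 (P1/RW1/US1/PS0)
  lvl2: tbl 0x43, slot 20 ⇒ 0x47007 (P1/RW1/US1/PS0)
  lvl3: tbl 0x47, slot 5 ⇒ 0x49007 (P1/RW1/US1/PS0)
  ⇒ phys 0x498ED  [4 reads]

TLB: [["0xA8283609", "0x2D"], ["0x20082805", "0x49"]]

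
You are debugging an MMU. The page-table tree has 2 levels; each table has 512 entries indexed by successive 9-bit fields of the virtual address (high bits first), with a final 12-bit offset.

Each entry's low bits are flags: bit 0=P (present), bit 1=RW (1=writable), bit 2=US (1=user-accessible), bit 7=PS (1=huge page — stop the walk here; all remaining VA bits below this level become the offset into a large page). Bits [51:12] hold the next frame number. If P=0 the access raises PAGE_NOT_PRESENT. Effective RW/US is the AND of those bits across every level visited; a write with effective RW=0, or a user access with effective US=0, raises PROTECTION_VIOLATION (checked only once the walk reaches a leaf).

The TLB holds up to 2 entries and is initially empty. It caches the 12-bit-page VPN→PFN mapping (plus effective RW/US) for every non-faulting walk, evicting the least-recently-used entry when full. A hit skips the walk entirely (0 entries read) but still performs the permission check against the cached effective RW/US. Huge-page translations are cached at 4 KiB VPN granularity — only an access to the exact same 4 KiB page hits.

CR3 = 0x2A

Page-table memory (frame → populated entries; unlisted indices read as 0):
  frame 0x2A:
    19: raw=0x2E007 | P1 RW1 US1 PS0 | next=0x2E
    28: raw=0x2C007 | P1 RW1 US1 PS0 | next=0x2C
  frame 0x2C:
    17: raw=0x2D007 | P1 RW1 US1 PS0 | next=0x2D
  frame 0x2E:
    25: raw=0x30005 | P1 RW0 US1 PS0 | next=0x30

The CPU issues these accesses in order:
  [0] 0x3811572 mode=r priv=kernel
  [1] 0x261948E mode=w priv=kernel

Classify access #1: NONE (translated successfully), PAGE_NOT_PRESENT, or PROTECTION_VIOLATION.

Walk each access:
#0 VA=0x3811572 (r,kernel):
  L0: frame=0x2A idx=28 entry=0x2C007 [P=1 RW=1 US=1 PS=0]
  L1: frame=0x2C idx=17 entry=0x2D007 [P=1 RW=1 US=1 PS=0]
  ⇒ phys 0x2D572  [2 reads]
#1 VA=0x261948E (w,kernel):
  L0: frame=0x2A idx=19 entry=0x2E007 [P=1 RW=1 US=1 PS=0]
  L1: frame=0x2E idx=25 entry=0x30005 [P=1 RW=0 US=1 PS=0]
  → PROTECTION_VIOLATION  (2 entries read)

Access #1 fault: PROTECTION_VIOLATION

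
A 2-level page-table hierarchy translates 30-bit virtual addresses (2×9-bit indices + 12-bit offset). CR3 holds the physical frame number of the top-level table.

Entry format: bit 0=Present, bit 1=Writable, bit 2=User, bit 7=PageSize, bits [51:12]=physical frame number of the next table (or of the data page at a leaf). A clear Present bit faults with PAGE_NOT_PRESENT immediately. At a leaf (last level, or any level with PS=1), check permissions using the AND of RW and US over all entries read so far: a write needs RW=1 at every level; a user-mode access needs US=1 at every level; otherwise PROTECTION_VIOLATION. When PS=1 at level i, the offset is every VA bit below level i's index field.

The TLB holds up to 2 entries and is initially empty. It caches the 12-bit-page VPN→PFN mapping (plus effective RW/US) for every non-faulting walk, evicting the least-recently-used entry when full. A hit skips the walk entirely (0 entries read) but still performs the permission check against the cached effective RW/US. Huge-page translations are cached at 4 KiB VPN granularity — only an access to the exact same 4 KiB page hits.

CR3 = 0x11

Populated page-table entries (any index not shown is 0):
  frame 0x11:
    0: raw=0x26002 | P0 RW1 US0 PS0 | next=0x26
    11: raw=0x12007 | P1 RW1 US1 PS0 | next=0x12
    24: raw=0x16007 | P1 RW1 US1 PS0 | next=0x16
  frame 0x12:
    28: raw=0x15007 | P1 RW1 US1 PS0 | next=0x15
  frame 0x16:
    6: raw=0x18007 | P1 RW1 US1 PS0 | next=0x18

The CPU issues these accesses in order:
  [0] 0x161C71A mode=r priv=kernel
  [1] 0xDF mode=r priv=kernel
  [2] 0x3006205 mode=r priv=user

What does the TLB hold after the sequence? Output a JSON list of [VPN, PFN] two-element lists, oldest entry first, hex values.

Walk each access:
#0 VA=0x161C71A (r,kernel):
  lvl0: tbl 0x11, slot 11 ⇒ 0x12007 (P1/RW1/US1/PS0)
  lvl1: tbl 0x12, slot 28 ⇒ 0x15007 (P1/RW1/US1/PS0)
  ✓ 0x1571A  — 2 lookups
#1 VA=0xDF (r,kernel):
  lvl0: tbl 0x11, slot 0 ⇒ 0x26002 (P0/RW1/US0/PS0)
  ✗ PAGE_NOT_PRESENT  [1 reads]
#2 VA=0x3006205 (r,user):
  lvl0: tbl 0x11, slot 24 ⇒ 0x16007 (P1/RW1/US1/PS0)
  lvl1: tbl 0x16, slot 6 ⇒ 0x18007 (P1/RW1/US1/PS0)
  ✓ 0x18205  — 2 lookups

TLB: [["0x161C", "0x15"], ["0x3006", "0x18"]]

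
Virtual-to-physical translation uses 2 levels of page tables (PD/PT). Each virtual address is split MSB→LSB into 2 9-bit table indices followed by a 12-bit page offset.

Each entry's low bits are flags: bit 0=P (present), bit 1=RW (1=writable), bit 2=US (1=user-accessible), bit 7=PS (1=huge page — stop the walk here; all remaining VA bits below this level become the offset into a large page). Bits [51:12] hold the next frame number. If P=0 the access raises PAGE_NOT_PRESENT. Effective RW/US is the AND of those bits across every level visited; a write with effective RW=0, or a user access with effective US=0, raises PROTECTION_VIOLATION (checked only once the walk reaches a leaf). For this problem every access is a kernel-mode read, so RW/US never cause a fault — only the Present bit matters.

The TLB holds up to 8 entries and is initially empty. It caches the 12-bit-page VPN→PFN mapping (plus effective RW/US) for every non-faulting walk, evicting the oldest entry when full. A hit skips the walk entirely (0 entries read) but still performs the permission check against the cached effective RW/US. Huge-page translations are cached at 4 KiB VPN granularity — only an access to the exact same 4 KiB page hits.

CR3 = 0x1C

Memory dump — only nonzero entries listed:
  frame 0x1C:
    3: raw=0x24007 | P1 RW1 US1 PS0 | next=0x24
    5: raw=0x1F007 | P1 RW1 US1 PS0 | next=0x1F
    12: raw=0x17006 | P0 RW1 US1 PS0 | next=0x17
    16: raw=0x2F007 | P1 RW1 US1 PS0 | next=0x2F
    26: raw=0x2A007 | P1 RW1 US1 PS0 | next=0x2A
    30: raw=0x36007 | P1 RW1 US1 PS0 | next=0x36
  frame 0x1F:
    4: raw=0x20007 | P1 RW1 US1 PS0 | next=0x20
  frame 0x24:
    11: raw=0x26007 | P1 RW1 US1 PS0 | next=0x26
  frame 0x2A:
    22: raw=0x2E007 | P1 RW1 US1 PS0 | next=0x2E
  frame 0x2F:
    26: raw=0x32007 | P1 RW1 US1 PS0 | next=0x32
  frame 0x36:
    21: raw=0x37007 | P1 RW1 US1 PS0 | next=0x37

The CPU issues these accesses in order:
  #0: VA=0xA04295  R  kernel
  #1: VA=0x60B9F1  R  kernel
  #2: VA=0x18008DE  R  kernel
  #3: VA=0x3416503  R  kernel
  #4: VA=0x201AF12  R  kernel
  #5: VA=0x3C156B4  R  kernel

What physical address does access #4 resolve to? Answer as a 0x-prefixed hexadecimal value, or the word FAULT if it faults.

Trace:
#0 VA=0xA04295 (r,kernel):
  lvl0: tbl 0x1C, slot 5 ⇒ 0x1F007 (P1/RW1/US1/PS0)
  lvl1: tbl 0x1F, slot 4 ⇒ 0x20007 (P1/RW1/US1/PS0)
  → PA=0x20295  (2 entries read)
#1 VA=0x60B9F1 (r,kernel):
  lvl0: tbl 0x1C, slot 3 ⇒ 0x24007 (P1/RW1/US1/PS0)
  lvl1: tbl 0x24, slot 11 ⇒ 0x26007 (P1/RW1/US1/PS0)
  → PA=0x269F1  (2 entries read)
#2 VA=0x18008DE (r,kernel):
  lvl0: tbl 0x1C, slot 12 ⇒ 0x17006 (P0/RW1/US1/PS0)
  ✗ PAGE_NOT_PRESENT  [1 reads]
#3 VA=0x3416503 (r,kernel):
  lvl0: tbl 0x1C, slot 26 ⇒ 0x2A007 (P1/RW1/US1/PS0)
  lvl1: tbl 0x2A, slot 22 ⇒ 0x2E007 (P1/RW1/US1/PS0)
  → PA=0x2E503  (2 entries read)
#4 VA=0x201AF12 (r,kernel):
  lvl0: tbl 0x1C, slot 16 ⇒ 0x2F007 (P1/RW1/US1/PS0)
  lvl1: tbl 0x2F, slot 26 ⇒ 0x32007 (P1/RW1/US1/PS0)
  → PA=0x32F12  (2 entries read)
#5 VA=0x3C156B4 (r,kernel):
  lvl0: tbl 0x1C, slot 30 ⇒ 0x36007 (P1/RW1/US1/PS0)
  lvl1: tbl 0x36, slot 21 ⇒ 0x37007 (P1/RW1/US1/PS0)
  → PA=0x376B4  (2 entries read)

Access #4 PA: 0x32F12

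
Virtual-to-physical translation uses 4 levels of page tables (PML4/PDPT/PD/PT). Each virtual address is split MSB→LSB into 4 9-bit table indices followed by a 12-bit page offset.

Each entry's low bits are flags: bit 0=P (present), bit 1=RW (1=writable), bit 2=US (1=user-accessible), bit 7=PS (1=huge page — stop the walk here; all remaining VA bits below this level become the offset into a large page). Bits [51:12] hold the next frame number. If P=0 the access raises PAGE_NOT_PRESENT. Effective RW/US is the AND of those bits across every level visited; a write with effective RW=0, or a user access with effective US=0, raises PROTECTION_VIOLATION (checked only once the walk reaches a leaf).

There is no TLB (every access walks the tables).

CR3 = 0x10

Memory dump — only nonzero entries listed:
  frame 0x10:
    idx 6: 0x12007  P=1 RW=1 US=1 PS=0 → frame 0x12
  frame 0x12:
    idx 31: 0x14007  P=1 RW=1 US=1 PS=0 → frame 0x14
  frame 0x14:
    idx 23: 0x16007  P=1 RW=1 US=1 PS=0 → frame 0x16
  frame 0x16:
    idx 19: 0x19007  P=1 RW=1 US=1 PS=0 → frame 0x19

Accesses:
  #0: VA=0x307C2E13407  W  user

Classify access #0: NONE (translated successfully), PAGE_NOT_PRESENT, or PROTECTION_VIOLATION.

Trace:
#0 VA=0x307C2E13407 (w,user):
  L0: frame=0x10 idx=6 entry=0x12007 [P=1 RW=1 US=1 PS=0]
  L1: frame=0x12 idx=31 entry=0x14007 [P=1 RW=1 US=1 PS=0]
  L2: frame=0x14 idx=23 entry=0x16007 [P=1 RW=1 US=1 PS=0]
  L3: frame=0x16 idx=19 entry=0x19007 [P=1 RW=1 US=1 PS=0]
  → PA=0x19407  (4 entries read)

Access #0 fault: NONE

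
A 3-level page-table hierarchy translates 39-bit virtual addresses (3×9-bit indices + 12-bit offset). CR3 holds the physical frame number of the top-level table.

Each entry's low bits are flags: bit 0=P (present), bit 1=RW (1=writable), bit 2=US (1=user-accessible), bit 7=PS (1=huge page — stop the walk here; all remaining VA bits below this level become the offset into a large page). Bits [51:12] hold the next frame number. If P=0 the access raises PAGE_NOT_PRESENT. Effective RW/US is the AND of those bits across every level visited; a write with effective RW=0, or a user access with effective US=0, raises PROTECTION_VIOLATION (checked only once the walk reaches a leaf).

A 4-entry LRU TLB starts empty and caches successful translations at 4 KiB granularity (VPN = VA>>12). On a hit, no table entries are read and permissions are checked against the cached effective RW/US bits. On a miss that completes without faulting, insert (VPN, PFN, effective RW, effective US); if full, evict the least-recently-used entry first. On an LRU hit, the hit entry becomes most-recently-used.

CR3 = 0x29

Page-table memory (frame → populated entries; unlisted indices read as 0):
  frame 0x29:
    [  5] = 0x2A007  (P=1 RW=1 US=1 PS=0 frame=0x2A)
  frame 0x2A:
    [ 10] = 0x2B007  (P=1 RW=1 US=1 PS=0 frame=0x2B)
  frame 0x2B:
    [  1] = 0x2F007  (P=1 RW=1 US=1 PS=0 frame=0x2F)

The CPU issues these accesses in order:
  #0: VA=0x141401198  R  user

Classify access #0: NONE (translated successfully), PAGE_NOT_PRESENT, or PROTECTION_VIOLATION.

Trace:
#0 VA=0x141401198 (r,user):
  [0] read 0x29 idx=5: raw=0x2A007 flags P=1 W=1 U=1 S=0
  [1] read 0x2A idx=10: raw=0x2B007 flags P=1 W=1 U=1 S=0
  [2] read 0x2B idx=1: raw=0x2F007 flags P=1 W=1 U=1 S=0
  → PA=0x2F198  (3 entries read)

Access #0 fault: NONE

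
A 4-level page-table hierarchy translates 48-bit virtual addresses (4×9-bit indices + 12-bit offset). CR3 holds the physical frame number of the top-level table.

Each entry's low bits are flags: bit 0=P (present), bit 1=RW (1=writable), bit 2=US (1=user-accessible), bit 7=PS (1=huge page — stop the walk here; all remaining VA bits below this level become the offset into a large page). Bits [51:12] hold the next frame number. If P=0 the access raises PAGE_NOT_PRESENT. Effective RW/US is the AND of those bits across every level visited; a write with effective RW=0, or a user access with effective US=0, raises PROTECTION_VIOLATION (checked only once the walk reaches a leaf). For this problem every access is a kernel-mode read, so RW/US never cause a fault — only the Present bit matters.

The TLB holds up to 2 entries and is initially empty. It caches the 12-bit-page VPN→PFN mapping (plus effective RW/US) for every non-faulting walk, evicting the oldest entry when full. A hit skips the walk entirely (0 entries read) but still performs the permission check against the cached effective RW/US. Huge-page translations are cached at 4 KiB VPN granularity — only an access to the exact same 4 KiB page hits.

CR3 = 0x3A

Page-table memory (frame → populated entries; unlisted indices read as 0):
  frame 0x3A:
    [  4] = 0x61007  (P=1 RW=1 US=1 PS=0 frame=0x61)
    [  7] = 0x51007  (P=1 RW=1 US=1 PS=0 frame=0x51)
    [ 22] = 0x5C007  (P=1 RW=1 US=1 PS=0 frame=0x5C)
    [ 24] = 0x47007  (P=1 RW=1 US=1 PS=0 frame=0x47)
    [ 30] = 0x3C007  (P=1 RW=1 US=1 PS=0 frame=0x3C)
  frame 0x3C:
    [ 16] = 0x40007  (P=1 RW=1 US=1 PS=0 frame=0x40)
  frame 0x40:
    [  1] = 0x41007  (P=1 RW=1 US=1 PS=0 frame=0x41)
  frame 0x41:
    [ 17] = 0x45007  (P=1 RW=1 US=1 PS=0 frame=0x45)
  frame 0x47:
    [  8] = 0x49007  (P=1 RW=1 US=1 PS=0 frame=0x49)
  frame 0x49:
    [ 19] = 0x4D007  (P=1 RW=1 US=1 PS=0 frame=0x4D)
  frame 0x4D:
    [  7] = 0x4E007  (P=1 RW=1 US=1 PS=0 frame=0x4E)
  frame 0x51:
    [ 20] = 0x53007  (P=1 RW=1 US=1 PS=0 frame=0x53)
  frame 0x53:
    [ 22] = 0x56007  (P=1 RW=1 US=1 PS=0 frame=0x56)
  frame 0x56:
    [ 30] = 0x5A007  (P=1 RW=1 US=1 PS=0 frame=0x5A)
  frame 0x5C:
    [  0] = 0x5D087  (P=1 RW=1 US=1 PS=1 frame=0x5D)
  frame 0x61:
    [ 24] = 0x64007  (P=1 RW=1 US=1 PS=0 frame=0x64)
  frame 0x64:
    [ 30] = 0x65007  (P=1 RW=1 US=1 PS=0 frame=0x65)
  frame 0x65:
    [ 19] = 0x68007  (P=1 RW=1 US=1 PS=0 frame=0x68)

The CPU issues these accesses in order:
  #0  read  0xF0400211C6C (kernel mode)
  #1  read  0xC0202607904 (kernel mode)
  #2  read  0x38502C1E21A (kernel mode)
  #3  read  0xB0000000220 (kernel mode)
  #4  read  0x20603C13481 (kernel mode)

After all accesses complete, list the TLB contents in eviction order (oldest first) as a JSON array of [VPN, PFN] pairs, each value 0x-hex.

Per-access translation:
#0 VA=0xF0400211C6C (r,kernel):
  L0 @0x3A[30] → 0x3C007  P=1,RW=1,US=1,PS=0
  L1 @0x3C[16] → 0x40007  P=1,RW=1,US=1,PS=0
  L2 @0x40[1] → 0x41007  P=1,RW=1,US=1,PS=0
  L3 @0x41[17] → 0x45007  P=1,RW=1,US=1,PS=0
  ⇒ phys 0x45C6C  [4 reads]
#1 VA=0xC0202607904 (r,kernel):
  L0 @0x3A[24] → 0x47007  P=1,RW=1,US=1,PS=0
  L1 @0x47[8] → 0x49007  P=1,RW=1,US=1,PS=0
  L2 @0x49[19] → 0x4D007  P=1,RW=1,US=1,PS=0
  L3 @0x4D[7] → 0x4E007  P=1,RW=1,US=1,PS=0
  ⇒ phys 0x4E904  [4 reads]
#2 VA=0x38502C1E21A (r,kernel):
  L0 @0x3A[7] → 0x51007  P=1,RW=1,US=1,PS=0
  L1 @0x51[20] → 0x53007  P=1,RW=1,US=1,PS=0
  L2 @0x53[22] → 0x56007  P=1,RW=1,US=1,PS=0
  L3 @0x56[30] → 0x5A007  P=1,RW=1,US=1,PS=0
  ⇒ phys 0x5A21A  [4 reads]
#3 VA=0xB0000000220 (r,kernel):
  L0 @0x3A[22] → 0x5C007  P=1,RW=1,US=1,PS=0
  L1 @0x5C[0] → 0x5D087  P=1,RW=1,US=1,PS=1
  ⇒ phys 0x5D220 (huge @L1)  [2 reads]
#4 VA=0x20603C13481 (r,kernel):
  L0 @0x3A[4] → 0x61007  P=1,RW=1,US=1,PS=0
  L1 @0x61[24] → 0x64007  P=1,RW=1,US=1,PS=0
  L2 @0x64[30] → 0x65007  P=1,RW=1,US=1,PS=0
  L3 @0x65[19] → 0x68007  P=1,RW=1,US=1,PS=0
  ⇒ phys 0x68481  [4 reads]

TLB: [["0xB0000000", "0x5D"], ["0x20603C13", "0x68"]]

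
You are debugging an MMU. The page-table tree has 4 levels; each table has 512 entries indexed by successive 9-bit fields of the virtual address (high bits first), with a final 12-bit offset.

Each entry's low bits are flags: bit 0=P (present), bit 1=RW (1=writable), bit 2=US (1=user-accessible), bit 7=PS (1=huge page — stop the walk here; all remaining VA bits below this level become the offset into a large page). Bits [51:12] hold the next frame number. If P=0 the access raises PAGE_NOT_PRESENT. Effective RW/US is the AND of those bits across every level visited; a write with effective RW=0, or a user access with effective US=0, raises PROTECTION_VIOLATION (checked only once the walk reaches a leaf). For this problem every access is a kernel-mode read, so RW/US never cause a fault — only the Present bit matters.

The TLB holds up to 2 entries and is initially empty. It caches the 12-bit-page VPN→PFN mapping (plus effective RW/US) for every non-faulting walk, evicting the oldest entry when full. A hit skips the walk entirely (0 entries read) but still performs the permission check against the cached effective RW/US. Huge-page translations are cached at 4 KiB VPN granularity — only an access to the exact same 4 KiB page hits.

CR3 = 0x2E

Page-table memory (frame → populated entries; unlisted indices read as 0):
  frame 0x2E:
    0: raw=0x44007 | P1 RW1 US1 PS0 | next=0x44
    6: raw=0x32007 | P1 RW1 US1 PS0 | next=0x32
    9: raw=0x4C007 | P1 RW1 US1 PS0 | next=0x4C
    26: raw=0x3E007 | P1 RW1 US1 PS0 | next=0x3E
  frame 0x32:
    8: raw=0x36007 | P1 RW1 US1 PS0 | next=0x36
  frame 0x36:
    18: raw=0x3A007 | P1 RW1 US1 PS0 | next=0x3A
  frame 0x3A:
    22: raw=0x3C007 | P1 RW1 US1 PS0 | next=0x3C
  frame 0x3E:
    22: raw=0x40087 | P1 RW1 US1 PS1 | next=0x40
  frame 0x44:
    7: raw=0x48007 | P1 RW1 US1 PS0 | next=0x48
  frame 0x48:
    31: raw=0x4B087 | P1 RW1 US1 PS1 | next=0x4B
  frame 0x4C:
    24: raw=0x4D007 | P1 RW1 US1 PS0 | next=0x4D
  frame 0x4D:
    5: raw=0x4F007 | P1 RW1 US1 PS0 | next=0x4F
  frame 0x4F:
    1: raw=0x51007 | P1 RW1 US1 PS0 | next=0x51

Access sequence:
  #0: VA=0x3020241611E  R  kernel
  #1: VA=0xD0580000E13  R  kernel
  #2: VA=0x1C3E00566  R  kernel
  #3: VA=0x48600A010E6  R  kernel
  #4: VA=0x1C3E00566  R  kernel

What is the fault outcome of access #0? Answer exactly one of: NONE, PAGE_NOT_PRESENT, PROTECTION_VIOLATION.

Per-access translation:
#0 VA=0x3020241611E (r,kernel):
  [0] read 0x2E idx=6: raw=0x32007 flags P=1 W=1 U=1 S=0
  [1] read 0x32 idx=8: raw=0x36007 flags P=1 W=1 U=1 S=0
  [2] read 0x36 idx=18: raw=0x3A007 flags P=1 W=1 U=1 S=0
  [3] read 0x3A idx=22: raw=0x3C007 flags P=1 W=1 U=1 S=0
  → PA=0x3C11E  (4 entries read)
#1 VA=0xD0580000E13 (r,kernel):
  [0] read 0x2E idx=26: raw=0x3E007 flags P=1 W=1 U=1 S=0
  [1] read 0x3E idx=22: raw=0x40087 flags P=1 W=1 U=1 S=1
  → PA=0x40E13 (huge @L1)  (2 entries read)
#2 VA=0x1C3E00566 (r,kernel):
  [0] read 0x2E idx=0: raw=0x44007 flags P=1 W=1 U=1 S=0
  [1] read 0x44 idx=7: raw=0x48007 flags P=1 W=1 U=1 S=0
  [2] read 0x48 idx=31: raw=0x4B087 flags P=1 W=1 U=1 S=1
  → PA=0x4B566 (huge @L2)  (3 entries read)
#3 VA=0x48600A010E6 (r,kernel):
  [0] read 0x2E idx=9: raw=0x4C007 flags P=1 W=1 U=1 S=0
  [1] read 0x4C idx=24: raw=0x4D007 flags P=1 W=1 U=1 S=0
  [2] read 0x4D idx=5: raw=0x4F007 flags P=1 W=1 U=1 S=0
  [3] read 0x4F idx=1: raw=0x51007 flags P=1 W=1 U=1 S=0
  → PA=0x510E6  (4 entries read)
#4 VA=0x1C3E00566 (r,kernel):
  TLB hit vpn=0x1C3E00 → PA=0x4B566

Access #0 fault: NONE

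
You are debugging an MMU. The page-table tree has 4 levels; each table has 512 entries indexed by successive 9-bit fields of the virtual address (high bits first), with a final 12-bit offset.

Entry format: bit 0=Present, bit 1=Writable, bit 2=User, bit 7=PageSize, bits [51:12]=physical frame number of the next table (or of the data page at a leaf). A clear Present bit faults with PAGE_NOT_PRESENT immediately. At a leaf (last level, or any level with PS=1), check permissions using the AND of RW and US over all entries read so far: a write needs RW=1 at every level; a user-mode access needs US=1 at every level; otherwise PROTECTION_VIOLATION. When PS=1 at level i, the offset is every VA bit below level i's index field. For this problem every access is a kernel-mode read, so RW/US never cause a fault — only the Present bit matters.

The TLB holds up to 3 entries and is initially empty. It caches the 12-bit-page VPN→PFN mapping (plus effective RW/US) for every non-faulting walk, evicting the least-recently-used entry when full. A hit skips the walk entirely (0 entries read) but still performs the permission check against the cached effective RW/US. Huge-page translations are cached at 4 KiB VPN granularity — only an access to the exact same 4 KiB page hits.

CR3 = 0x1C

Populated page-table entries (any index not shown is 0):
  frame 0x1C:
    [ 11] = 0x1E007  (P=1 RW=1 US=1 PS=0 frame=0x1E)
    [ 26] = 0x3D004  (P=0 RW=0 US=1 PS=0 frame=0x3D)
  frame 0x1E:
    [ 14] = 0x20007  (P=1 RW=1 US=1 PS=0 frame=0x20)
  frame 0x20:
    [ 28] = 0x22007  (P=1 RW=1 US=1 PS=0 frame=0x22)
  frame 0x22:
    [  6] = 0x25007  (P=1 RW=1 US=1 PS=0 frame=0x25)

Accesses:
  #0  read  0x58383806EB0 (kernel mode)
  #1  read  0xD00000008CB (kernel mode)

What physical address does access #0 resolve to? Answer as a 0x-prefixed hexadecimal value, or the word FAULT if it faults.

Trace:
#0 VA=0x58383806EB0 (r,kernel):
  lvl0: tbl 0x1C, slot 11 ⇒ 0x1E007 (P1/RW1/US1/PS0)
  lvl1: tbl 0x1E, slot 14 ⇒ 0x20007 (P1/RW1/US1/PS0)
  lvl2: tbl 0x20, slot 28 ⇒ 0x22007 (P1/RW1/US1/PS0)
  lvl3: tbl 0x22, slot 6 ⇒ 0x25007 (P1/RW1/US1/PS0)
  ⇒ phys 0x25EB0  [4 reads]
#1 VA=0xD00000008CB (r,kernel):
  lvl0: tbl 0x1C, slot 26 ⇒ 0x3D004 (P0/RW0/US1/PS0)
  ⇒ fault: PAGE_NOT_PRESENT  — 1 lookups

Access #0 PA: 0x25EB0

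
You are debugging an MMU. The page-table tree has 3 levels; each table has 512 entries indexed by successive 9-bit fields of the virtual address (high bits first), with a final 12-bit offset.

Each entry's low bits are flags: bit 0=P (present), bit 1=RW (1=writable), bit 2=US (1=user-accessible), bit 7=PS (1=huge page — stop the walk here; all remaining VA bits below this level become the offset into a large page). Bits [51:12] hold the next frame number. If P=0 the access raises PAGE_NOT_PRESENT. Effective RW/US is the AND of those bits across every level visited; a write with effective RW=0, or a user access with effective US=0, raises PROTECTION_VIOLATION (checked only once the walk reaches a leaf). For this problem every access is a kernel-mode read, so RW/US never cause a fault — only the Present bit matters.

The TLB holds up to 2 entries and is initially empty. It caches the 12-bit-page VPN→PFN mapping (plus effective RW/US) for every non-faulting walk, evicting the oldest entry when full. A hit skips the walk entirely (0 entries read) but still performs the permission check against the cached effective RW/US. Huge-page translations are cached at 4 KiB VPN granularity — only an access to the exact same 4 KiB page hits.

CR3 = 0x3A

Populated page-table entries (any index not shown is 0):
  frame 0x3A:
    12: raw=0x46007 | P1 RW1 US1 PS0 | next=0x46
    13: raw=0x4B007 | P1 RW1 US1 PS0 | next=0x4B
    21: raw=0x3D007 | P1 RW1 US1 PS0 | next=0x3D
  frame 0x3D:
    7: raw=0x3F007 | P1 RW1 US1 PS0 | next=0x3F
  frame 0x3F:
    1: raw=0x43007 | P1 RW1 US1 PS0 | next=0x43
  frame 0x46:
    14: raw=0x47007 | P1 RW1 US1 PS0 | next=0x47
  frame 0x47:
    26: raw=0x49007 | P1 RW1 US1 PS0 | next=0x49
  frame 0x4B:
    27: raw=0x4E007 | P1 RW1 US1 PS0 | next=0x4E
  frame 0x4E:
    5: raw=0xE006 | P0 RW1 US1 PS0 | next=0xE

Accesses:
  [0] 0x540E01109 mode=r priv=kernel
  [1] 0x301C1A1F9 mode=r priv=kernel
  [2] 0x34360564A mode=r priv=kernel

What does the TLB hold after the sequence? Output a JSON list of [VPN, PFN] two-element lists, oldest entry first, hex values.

Walk each access:
#0 VA=0x540E01109 (r,kernel):
  [0] read 0x3A idx=21: raw=0x3D007 flags P=1 W=1 U=1 S=0
  [1] read 0x3D idx=7: raw=0x3F007 flags P=1 W=1 U=1 S=0
  [2] read 0x3F idx=1: raw=0x43007 flags P=1 W=1 U=1 S=0
  ✓ 0x43109  — 3 lookups
#1 VA=0x301C1A1F9 (r,kernel):
  [0] read 0x3A idx=12: raw=0x46007 flags P=1 W=1 U=1 S=0
  [1] read 0x46 idx=14: raw=0x47007 flags P=1 W=1 U=1 S=0
  [2] read 0x47 idx=26: raw=0x49007 flags P=1 W=1 U=1 S=0
  ✓ 0x491F9  — 3 lookups
#2 VA=0x34360564A (r,kernel):
  [0] read 0x3A idx=13: raw=0x4B007 flags P=1 W=1 U=1 S=0
  [1] read 0x4B idx=27: raw=0x4E007 flags P=1 W=1 U=1 S=0
  [2] read 0x4E idx=5: raw=0xE006 flags P=0 W=1 U=1 S=0
  → PAGE_NOT_PRESENT  (3 entries read)

TLB: [["0x540E01", "0x43"], ["0x301C1A", "0x49"]]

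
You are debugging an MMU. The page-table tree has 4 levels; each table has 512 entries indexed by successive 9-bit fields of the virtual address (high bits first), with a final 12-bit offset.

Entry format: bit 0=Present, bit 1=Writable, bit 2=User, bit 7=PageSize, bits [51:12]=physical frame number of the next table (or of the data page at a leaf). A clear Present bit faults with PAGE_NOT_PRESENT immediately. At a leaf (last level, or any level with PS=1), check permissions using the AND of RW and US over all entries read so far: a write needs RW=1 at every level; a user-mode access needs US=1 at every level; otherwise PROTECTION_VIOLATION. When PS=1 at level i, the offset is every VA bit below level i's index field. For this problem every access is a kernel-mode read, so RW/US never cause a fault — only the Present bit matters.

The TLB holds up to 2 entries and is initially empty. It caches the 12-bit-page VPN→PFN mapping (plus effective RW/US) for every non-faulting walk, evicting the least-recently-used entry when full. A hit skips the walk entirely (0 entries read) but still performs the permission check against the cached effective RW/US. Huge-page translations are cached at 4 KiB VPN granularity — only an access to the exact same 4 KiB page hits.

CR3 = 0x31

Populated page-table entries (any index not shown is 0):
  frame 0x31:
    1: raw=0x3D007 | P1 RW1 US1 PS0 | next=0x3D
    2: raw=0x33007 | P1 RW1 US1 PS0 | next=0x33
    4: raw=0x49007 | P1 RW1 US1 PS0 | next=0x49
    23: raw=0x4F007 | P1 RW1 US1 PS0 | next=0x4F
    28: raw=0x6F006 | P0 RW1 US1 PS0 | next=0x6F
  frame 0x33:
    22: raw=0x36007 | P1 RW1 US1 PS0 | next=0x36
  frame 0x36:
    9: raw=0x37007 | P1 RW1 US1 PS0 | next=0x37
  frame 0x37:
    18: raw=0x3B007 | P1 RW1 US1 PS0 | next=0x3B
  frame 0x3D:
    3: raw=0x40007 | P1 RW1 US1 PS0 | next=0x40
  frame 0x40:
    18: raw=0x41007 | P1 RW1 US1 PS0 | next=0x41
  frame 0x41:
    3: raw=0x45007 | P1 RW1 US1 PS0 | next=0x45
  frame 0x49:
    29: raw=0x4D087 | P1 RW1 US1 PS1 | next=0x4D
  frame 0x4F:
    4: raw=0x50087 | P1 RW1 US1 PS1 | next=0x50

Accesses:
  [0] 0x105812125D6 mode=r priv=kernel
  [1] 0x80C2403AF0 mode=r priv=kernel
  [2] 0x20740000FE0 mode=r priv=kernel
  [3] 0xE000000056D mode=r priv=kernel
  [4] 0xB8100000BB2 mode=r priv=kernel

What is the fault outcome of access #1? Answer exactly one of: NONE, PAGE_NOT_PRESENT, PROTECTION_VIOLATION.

Per-access translation:
#0 VA=0x105812125D6 (r,kernel):
  lvl0: tbl 0x31, slot 2 ⇒ 0x33007 (P1/RW1/US1/PS0)
  lvl1: tbl 0x33, slot 22 ⇒ 0x36007 (P1/RW1/US1/PS0)
  lvl2: tbl 0x36, slot 9 ⇒ 0x37007 (P1/RW1/US1/PS0)
  lvl3: tbl 0x37, slot 18 ⇒ 0x3B007 (P1/RW1/US1/PS0)
  ⇒ phys 0x3B5D6  [4 reads]
#1 VA=0x80C2403AF0 (r,kernel):
  lvl0: tbl 0x31, slot 1 ⇒ 0x3D007 (P1/RW1/US1/PS0)
  lvl1: tbl 0x3D, slot 3 ⇒ 0x40007 (P1/RW1/US1/PS0)
  lvl2: tbl 0x40, slot 18 ⇒ 0x41007 (P1/RW1/US1/PS0)
  lvl3: tbl 0x41, slot 3 ⇒ 0x45007 (P1/RW1/US1/PS0)
  ⇒ phys 0x45AF0  [4 reads]
#2 VA=0x20740000FE0 (r,kernel):
  lvl0: tbl 0x31, slot 4 ⇒ 0x49007 (P1/RW1/US1/PS0)
  lvl1: tbl 0x49, slot 29 ⇒ 0x4D087 (P1/RW1/US1/PS1)
  ⇒ phys 0x4DFE0 (huge @L1)  [2 reads]
#3 VA=0xE000000056D (r,kernel):
  lvl0: tbl 0x31, slot 28 ⇒ 0x6F006 (P0/RW1/US1/PS0)
  ⇒ fault: PAGE_NOT_PRESENT  — 1 lookups
#4 VA=0xB8100000BB2 (r,kernel):
  lvl0: tbl 0x31, slot 23 ⇒ 0x4F007 (P1/RW1/US1/PS0)
  lvl1: tbl 0x4F, slot 4 ⇒ 0x50087 (P1/RW1/US1/PS1)
  ⇒ phys 0x50BB2 (huge @L1)  [2 reads]

Access #1 fault: NONE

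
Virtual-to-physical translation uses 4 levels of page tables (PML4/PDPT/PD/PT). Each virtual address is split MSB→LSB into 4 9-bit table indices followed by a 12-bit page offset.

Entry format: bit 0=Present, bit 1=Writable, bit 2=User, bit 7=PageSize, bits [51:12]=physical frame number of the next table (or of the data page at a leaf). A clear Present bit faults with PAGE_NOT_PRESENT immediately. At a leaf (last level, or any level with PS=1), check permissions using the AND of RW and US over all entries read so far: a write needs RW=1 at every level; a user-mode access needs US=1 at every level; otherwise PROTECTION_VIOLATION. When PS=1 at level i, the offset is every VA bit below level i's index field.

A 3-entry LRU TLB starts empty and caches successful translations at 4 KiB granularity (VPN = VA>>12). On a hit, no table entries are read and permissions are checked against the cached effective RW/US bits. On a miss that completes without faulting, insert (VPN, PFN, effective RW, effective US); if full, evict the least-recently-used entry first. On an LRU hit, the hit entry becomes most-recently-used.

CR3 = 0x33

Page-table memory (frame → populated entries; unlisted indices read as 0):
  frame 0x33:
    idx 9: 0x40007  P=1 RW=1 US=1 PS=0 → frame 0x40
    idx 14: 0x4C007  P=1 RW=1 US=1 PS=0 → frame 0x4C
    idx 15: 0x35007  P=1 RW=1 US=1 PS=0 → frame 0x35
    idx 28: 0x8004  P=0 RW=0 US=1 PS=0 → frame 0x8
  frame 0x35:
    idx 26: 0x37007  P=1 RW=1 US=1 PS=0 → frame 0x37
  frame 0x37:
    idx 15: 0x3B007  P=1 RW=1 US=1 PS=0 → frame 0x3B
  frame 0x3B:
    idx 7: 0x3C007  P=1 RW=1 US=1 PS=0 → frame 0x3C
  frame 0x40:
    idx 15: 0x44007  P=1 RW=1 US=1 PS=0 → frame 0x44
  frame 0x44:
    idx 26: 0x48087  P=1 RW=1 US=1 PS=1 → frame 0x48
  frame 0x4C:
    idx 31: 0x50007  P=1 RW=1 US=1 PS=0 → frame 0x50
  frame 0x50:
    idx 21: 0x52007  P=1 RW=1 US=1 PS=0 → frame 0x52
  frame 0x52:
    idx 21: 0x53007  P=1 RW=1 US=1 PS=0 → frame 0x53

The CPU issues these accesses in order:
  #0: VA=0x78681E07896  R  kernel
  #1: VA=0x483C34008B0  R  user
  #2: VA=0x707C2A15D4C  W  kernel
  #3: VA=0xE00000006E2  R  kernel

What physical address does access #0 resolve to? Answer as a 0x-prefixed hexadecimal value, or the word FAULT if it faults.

Trace:
#0 VA=0x78681E07896 (r,kernel):
  lvl0: tbl 0x33, slot 15 ⇒ 0x35007 (P1/RW1/US1/PS0)
  lvl1: tbl 0x35, slot 26 ⇒ 0x37007 (P1/RW1/US1/PS0)
  lvl2: tbl 0x37, slot 15 ⇒ 0x3B007 (P1/RW1/US1/PS0)
  lvl3: tbl 0x3B, slot 7 ⇒ 0x3C007 (P1/RW1/US1/PS0)
  ⇒ phys 0x3C896  [4 reads]
#1 VA=0x483C34008B0 (r,user):
  lvl0: tbl 0x33, slot 9 ⇒ 0x40007 (P1/RW1/US1/PS0)
  lvl1: tbl 0x40, slot 15 ⇒ 0x44007 (P1/RW1/US1/PS0)
  lvl2: tbl 0x44, slot 26 ⇒ 0x48087 (P1/RW1/US1/PS1)
  ⇒ phys 0x488B0 (huge @L2)  [3 reads]
#2 VA=0x707C2A15D4C (w,kernel):
  lvl0: tbl 0x33, slot 14 ⇒ 0x4C007 (P1/RW1/US1/PS0)
  lvl1: tbl 0x4C, slot 31 ⇒ 0x50007 (P1/RW1/US1/PS0)
  lvl2: tbl 0x50, slot 21 ⇒ 0x52007 (P1/RW1/US1/PS0)
  lvl3: tbl 0x52, slot 21 ⇒ 0x53007 (P1/RW1/US1/PS0)
  ⇒ phys 0x53D4C  [4 reads]
#3 VA=0xE00000006E2 (r,kernel):
  lvl0: tbl 0x33, slot 28 ⇒ 0x8004 (P0/RW0/US1/PS0)
  ✗ PAGE_NOT_PRESENT  [1 reads]

Access #0 PA: 0x3C896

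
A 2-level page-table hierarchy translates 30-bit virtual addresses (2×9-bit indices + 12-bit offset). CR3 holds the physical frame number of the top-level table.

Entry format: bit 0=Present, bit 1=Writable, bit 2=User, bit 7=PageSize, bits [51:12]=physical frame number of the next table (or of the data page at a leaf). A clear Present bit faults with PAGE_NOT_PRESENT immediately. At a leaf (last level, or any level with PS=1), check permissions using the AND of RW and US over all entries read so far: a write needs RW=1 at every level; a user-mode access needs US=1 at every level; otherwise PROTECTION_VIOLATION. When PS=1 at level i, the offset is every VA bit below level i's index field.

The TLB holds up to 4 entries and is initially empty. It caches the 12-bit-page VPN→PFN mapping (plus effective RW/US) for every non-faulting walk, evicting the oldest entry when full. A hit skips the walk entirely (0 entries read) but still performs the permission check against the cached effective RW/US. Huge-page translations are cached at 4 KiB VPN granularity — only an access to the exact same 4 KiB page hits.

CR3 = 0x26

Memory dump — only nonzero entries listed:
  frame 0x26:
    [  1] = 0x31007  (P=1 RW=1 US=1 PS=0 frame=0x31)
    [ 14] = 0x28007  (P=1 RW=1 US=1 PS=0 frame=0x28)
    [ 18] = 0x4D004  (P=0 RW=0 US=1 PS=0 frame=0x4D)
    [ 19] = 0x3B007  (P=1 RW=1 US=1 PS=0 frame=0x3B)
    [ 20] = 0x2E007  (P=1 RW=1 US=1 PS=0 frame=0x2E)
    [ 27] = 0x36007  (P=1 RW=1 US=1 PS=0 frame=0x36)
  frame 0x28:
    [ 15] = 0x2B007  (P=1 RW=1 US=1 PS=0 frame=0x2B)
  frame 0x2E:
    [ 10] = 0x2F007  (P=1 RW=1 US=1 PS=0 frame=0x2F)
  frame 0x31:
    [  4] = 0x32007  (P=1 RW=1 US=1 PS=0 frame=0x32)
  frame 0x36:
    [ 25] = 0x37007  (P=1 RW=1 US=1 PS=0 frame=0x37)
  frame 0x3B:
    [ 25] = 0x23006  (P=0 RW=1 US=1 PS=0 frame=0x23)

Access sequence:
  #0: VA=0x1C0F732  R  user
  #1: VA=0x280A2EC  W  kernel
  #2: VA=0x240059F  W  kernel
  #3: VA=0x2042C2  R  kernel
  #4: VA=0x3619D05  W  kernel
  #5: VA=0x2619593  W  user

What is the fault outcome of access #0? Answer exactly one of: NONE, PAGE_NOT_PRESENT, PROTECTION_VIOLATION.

Per-access translation:
#0 VA=0x1C0F732 (r,user):
  L0 @0x26[14] → 0x28007  P=1,RW=1,US=1,PS=0
  L1 @0x28[15] → 0x2B007  P=1,RW=1,US=1,PS=0
  → PA=0x2B732  (2 entries read)
#1 VA=0x280A2EC (w,kernel):
  L0 @0x26[20] → 0x2E007  P=1,RW=1,US=1,PS=0
  L1 @0x2E[10] → 0x2F007  P=1,RW=1,US=1,PS=0
  → PA=0x2F2EC  (2 entries read)
#2 VA=0x240059F (w,kernel):
  L0 @0x26[18] → 0x4D004  P=0,RW=0,US=1,PS=0
  ⇒ fault: PAGE_NOT_PRESENT  — 1 lookups
#3 VA=0x2042C2 (r,kernel):
  L0 @0x26[1] → 0x31007  P=1,RW=1,US=1,PS=0
  L1 @0x31[4] → 0x32007  P=1,RW=1,US=1,PS=0
  → PA=0x322C2  (2 entries read)
#4 VA=0x3619D05 (w,kernel):
  L0 @0x26[27] → 0x36007  P=1,RW=1,US=1,PS=0
  L1 @0x36[25] → 0x37007  P=1,RW=1,US=1,PS=0
  → PA=0x37D05  (2 entries read)
#5 VA=0x2619593 (w,user):
  L0 @0x26[19] → 0x3B007  P=1,RW=1,US=1,PS=0
  L1 @0x3B[25] → 0x23006  P=0,RW=1,US=1,PS=0
  ⇒ fault: PAGE_NOT_PRESENT  — 2 lookups

Access #0 fault: NONE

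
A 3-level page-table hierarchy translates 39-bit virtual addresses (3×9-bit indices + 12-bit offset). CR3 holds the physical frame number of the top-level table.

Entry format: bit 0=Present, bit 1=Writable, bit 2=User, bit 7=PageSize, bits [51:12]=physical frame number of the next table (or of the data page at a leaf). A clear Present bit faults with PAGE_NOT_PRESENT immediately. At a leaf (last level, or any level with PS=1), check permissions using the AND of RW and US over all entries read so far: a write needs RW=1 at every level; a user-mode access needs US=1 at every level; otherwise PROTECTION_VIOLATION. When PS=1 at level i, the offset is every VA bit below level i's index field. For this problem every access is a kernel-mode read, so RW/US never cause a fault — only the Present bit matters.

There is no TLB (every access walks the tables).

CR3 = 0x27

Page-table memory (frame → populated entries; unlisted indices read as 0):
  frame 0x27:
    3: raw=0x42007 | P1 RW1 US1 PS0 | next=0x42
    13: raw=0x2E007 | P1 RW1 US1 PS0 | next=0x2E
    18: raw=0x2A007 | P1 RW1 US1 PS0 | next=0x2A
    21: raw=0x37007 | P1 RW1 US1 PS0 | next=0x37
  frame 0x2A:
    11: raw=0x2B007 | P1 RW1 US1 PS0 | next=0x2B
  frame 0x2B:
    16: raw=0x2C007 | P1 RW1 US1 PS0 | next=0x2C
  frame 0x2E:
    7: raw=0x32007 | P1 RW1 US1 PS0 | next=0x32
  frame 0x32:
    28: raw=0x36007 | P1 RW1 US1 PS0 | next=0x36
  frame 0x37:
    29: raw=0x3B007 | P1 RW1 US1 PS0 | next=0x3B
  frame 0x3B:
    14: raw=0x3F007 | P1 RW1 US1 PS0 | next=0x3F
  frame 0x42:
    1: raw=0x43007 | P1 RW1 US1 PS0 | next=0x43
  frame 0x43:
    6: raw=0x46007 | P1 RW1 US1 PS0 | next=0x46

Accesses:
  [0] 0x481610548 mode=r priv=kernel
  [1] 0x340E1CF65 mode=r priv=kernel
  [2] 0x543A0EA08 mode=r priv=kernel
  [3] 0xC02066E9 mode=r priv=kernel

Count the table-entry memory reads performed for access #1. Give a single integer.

Walk each access:
#0 VA=0x481610548 (r,kernel):
  lvl0: tbl 0x27, slot 18 ⇒ 0x2A007 (P1/RW1/US1/PS0)
  lvl1: tbl 0x2A, slot 11 ⇒ 0x2B007 (P1/RW1/US1/PS0)
  lvl2: tbl 0x2B, slot 16 ⇒ 0x2C007 (P1/RW1/US1/PS0)
  ✓ 0x2C548  — 3 lookups
#1 VA=0x340E1CF65 (r,kernel):
  lvl0: tbl 0x27, slot 13 ⇒ 0x2E007 (P1/RW1/US1/PS0)
  lvl1: tbl 0x2E, slot 7 ⇒ 0x32007 (P1/RW1/US1/PS0)
  lvl2: tbl 0x32, slot 28 ⇒ 0x36007 (P1/RW1/US1/PS0)
  ✓ 0x36F65  — 3 lookups
#2 VA=0x543A0EA08 (r,kernel):
  lvl0: tbl 0x27, slot 21 ⇒ 0x37007 (P1/RW1/US1/PS0)
  lvl1: tbl 0x37, slot 29 ⇒ 0x3B007 (P1/RW1/US1/PS0)
  lvl2: tbl 0x3B, slot 14 ⇒ 0x3F007 (P1/RW1/US1/PS0)
  ✓ 0x3FA08  — 3 lookups
#3 VA=0xC02066E9 (r,kernel):
  lvl0: tbl 0x27, slot 3 ⇒ 0x42007 (P1/RW1/US1/PS0)
  lvl1: tbl 0x42, slot 1 ⇒ 0x43007 (P1/RW1/US1/PS0)
  lvl2: tbl 0x43, slot 6 ⇒ 0x46007 (P1/RW1/US1/PS0)
  ✓ 0x466E9  — 3 lookups

Entries read for #1: 3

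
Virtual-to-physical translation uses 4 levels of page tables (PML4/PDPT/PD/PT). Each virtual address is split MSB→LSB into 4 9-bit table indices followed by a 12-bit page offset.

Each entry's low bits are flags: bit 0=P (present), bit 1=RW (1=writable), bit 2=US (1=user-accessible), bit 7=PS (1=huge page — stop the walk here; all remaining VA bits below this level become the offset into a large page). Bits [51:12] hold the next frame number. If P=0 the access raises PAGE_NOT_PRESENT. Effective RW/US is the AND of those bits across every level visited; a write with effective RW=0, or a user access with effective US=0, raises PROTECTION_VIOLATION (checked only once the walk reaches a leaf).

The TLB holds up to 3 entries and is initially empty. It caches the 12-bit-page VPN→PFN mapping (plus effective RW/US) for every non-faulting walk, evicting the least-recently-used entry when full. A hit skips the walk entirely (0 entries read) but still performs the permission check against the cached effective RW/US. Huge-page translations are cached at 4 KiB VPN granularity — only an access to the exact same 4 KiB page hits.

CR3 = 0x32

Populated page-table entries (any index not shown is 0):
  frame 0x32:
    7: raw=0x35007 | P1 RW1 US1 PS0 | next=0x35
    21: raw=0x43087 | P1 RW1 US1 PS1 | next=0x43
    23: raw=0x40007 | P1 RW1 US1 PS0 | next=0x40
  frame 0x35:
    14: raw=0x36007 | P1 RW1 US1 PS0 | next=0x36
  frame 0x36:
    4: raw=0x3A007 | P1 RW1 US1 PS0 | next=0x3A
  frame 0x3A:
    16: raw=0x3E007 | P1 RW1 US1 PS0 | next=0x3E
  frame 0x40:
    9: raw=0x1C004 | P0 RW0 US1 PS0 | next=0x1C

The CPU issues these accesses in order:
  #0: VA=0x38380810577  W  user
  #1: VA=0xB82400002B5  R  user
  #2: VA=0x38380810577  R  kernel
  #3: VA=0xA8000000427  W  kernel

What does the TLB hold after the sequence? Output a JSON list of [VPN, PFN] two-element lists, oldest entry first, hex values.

Walk each access:
#0 VA=0x38380810577 (w,user):
  [0] read 0x32 idx=7: raw=0x35007 flags P=1 W=1 U=1 S=0
  [1] read 0x35 idx=14: raw=0x36007 flags P=1 W=1 U=1 S=0
  [2] read 0x36 idx=4: raw=0x3A007 flags P=1 W=1 U=1 S=0
  [3] read 0x3A idx=16: raw=0x3E007 flags P=1 W=1 U=1 S=0
  → PA=0x3E577  (4 entries read)
#1 VA=0xB82400002B5 (r,user):
  [0] read 0x32 idx=23: raw=0x40007 flags P=1 W=1 U=1 S=0
  [1] read 0x40 idx=9: raw=0x1C004 flags P=0 W=0 U=1 S=0
  → PAGE_NOT_PRESENT  (2 entries read)
#2 VA=0x38380810577 (r,kernel):
  TLB hit vpn=0x38380810 → PA=0x3E577
#3 VA=0xA8000000427 (w,kernel):
  [0] read 0x32 idx=21: raw=0x43087 flags P=1 W=1 U=1 S=1
  → PA=0x43427 (huge @L0)  (1 entries read)

TLB: [["0x38380810", "0x3E"], ["0xA8000000", "0x43"]]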